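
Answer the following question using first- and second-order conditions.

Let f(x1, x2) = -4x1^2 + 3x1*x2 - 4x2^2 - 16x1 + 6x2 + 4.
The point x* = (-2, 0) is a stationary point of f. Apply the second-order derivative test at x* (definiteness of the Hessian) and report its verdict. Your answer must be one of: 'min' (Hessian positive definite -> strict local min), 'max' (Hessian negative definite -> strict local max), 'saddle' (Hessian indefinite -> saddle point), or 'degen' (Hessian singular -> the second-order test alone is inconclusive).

Compute the Hessian H = grad^2 f:
  H = [[-8, 3], [3, -8]]
Verify stationarity: grad f(x*) = H x* + g = (0, 0).
Eigenvalues of H: -11, -5.
Both eigenvalues < 0, so H is negative definite -> x* is a strict local max.

max


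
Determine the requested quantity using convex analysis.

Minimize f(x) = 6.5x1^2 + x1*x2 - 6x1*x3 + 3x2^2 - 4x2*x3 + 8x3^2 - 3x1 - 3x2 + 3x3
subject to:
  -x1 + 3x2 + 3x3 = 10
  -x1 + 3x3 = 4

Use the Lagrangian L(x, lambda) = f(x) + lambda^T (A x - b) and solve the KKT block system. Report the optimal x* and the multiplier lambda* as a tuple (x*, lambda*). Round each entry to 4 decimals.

Form the Lagrangian:
  L(x, lambda) = (1/2) x^T Q x + c^T x + lambda^T (A x - b)
Stationarity (grad_x L = 0): Q x + c + A^T lambda = 0.
Primal feasibility: A x = b.

This gives the KKT block system:
  [ Q   A^T ] [ x     ]   [-c ]
  [ A    0  ] [ lambda ] = [ b ]

Solving the linear system:
  x*      = (0.3299, 2, 1.4433)
  lambda* = (-1.1856, -4.1856)
  f(x*)   = 12.9691

x* = (0.3299, 2, 1.4433), lambda* = (-1.1856, -4.1856)


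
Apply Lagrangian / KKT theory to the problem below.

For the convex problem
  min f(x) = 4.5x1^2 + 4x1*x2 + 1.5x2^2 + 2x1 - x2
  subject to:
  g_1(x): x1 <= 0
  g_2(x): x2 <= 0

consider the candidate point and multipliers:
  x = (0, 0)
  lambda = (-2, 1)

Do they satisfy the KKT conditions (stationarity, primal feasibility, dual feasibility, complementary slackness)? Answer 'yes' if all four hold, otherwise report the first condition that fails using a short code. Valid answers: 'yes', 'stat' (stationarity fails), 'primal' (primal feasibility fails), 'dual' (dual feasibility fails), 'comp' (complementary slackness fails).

Gradient of f: grad f(x) = Q x + c = (2, -1)
Constraint values g_i(x) = a_i^T x - b_i:
  g_1((0, 0)) = 0
  g_2((0, 0)) = 0
Stationarity residual: grad f(x) + sum_i lambda_i a_i = (0, 0)
  -> stationarity OK
Primal feasibility (all g_i <= 0): OK
Dual feasibility (all lambda_i >= 0): FAILS
Complementary slackness (lambda_i * g_i(x) = 0 for all i): OK

Verdict: the first failing condition is dual_feasibility -> dual.

dual


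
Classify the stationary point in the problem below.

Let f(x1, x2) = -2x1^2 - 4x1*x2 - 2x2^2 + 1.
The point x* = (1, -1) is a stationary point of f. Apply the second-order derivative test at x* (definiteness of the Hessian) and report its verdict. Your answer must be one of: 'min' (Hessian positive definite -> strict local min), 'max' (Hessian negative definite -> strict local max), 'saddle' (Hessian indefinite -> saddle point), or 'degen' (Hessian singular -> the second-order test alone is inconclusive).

Compute the Hessian H = grad^2 f:
  H = [[-4, -4], [-4, -4]]
Verify stationarity: grad f(x*) = H x* + g = (0, 0).
Eigenvalues of H: -8, 0.
H has a zero eigenvalue (singular; negative semidefinite but not definite), so H is neither positive definite, negative definite, nor indefinite. The second-order test alone is inconclusive -> degen.
(Indeed, f is constant along the null direction of H through x*, so x* is not a strict local extremum.)

degen


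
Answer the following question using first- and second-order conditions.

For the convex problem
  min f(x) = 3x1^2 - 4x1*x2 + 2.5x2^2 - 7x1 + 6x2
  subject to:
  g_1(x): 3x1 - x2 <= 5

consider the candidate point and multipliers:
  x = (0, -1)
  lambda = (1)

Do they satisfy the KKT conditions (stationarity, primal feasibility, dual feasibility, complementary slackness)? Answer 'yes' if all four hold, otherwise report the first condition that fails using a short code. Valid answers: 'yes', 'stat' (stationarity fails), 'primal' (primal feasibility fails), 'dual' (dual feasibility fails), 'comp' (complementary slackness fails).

Gradient of f: grad f(x) = Q x + c = (-3, 1)
Constraint values g_i(x) = a_i^T x - b_i:
  g_1((0, -1)) = -4
Stationarity residual: grad f(x) + sum_i lambda_i a_i = (0, 0)
  -> stationarity OK
Primal feasibility (all g_i <= 0): OK
Dual feasibility (all lambda_i >= 0): OK
Complementary slackness (lambda_i * g_i(x) = 0 for all i): FAILS

Verdict: the first failing condition is complementary_slackness -> comp.

comp


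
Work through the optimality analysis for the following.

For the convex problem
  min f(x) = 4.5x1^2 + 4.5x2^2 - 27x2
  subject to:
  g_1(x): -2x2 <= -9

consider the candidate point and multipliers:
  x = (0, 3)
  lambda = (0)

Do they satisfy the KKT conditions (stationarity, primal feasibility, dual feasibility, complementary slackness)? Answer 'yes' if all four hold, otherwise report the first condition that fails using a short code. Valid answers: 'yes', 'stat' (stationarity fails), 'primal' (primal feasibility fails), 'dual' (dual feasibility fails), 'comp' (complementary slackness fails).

Gradient of f: grad f(x) = Q x + c = (0, 0)
Constraint values g_i(x) = a_i^T x - b_i:
  g_1((0, 3)) = 3
Stationarity residual: grad f(x) + sum_i lambda_i a_i = (0, 0)
  -> stationarity OK
Primal feasibility (all g_i <= 0): FAILS
Dual feasibility (all lambda_i >= 0): OK
Complementary slackness (lambda_i * g_i(x) = 0 for all i): OK

Verdict: the first failing condition is primal_feasibility -> primal.

primal


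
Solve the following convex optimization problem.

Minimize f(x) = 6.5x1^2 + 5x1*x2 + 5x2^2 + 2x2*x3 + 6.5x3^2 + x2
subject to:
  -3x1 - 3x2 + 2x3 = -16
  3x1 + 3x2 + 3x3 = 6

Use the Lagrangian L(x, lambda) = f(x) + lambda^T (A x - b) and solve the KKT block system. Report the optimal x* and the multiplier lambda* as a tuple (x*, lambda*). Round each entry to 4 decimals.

Form the Lagrangian:
  L(x, lambda) = (1/2) x^T Q x + c^T x + lambda^T (A x - b)
Stationarity (grad_x L = 0): Q x + c + A^T lambda = 0.
Primal feasibility: A x = b.

This gives the KKT block system:
  [ Q   A^T ] [ x     ]   [-c ]
  [ A    0  ] [ lambda ] = [ b ]

Solving the linear system:
  x*      = (1.3077, 2.6923, -2)
  lambda* = (10.2154, 0.0615)
  f(x*)   = 82.8846

x* = (1.3077, 2.6923, -2), lambda* = (10.2154, 0.0615)


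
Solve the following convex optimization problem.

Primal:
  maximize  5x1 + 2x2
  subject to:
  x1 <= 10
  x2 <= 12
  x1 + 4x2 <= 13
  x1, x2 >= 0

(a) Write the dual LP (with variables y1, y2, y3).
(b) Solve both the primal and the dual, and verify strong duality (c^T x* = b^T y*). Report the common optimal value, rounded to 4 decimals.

The standard primal-dual pair for 'max c^T x s.t. A x <= b, x >= 0' is:
  Dual:  min b^T y  s.t.  A^T y >= c,  y >= 0.

So the dual LP is:
  minimize  10y1 + 12y2 + 13y3
  subject to:
    y1 + y3 >= 5
    y2 + 4y3 >= 2
    y1, y2, y3 >= 0

Solving the primal: x* = (10, 0.75).
  primal value c^T x* = 51.5.
Solving the dual: y* = (4.5, 0, 0.5).
  dual value b^T y* = 51.5.
Strong duality: c^T x* = b^T y*. Confirmed.

51.5


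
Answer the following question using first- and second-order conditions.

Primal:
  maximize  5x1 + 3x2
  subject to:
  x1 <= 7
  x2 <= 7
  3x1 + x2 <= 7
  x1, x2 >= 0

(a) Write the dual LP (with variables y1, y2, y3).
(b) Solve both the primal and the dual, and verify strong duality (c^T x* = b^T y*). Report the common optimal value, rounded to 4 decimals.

The standard primal-dual pair for 'max c^T x s.t. A x <= b, x >= 0' is:
  Dual:  min b^T y  s.t.  A^T y >= c,  y >= 0.

So the dual LP is:
  minimize  7y1 + 7y2 + 7y3
  subject to:
    y1 + 3y3 >= 5
    y2 + y3 >= 3
    y1, y2, y3 >= 0

Solving the primal: x* = (0, 7).
  primal value c^T x* = 21.
Solving the dual: y* = (0, 1.3333, 1.6667).
  dual value b^T y* = 21.
Strong duality: c^T x* = b^T y*. Confirmed.

21


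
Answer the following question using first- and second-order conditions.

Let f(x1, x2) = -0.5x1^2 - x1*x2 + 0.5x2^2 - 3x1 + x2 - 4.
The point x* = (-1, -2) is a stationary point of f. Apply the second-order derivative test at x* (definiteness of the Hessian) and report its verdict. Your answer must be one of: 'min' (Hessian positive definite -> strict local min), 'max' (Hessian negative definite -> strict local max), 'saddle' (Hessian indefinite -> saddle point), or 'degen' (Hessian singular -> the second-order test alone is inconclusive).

Compute the Hessian H = grad^2 f:
  H = [[-1, -1], [-1, 1]]
Verify stationarity: grad f(x*) = H x* + g = (0, 0).
Eigenvalues of H: -1.4142, 1.4142.
Eigenvalues have mixed signs, so H is indefinite -> x* is a saddle point.

saddle


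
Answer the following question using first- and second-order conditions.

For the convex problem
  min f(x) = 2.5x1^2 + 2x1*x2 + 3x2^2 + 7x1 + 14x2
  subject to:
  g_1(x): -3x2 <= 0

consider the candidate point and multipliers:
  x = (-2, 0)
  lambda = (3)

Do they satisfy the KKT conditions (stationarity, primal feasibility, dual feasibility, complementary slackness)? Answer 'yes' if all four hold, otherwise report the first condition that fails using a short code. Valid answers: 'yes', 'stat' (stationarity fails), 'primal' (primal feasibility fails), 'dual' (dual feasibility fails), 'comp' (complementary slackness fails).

Gradient of f: grad f(x) = Q x + c = (-3, 10)
Constraint values g_i(x) = a_i^T x - b_i:
  g_1((-2, 0)) = 0
Stationarity residual: grad f(x) + sum_i lambda_i a_i = (-3, 1)
  -> stationarity FAILS
Primal feasibility (all g_i <= 0): OK
Dual feasibility (all lambda_i >= 0): OK
Complementary slackness (lambda_i * g_i(x) = 0 for all i): OK

Verdict: the first failing condition is stationarity -> stat.

stat


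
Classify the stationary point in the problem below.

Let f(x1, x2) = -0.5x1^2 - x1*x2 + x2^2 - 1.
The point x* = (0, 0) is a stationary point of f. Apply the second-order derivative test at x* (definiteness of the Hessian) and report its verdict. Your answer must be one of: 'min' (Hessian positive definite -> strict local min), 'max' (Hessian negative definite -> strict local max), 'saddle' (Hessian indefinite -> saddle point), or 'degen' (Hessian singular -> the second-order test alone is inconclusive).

Compute the Hessian H = grad^2 f:
  H = [[-1, -1], [-1, 2]]
Verify stationarity: grad f(x*) = H x* + g = (0, 0).
Eigenvalues of H: -1.3028, 2.3028.
Eigenvalues have mixed signs, so H is indefinite -> x* is a saddle point.

saddle


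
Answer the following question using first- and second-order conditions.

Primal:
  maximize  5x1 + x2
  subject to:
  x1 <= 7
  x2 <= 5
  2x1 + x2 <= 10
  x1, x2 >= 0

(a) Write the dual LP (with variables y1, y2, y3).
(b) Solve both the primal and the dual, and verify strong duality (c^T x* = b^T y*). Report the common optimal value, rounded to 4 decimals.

The standard primal-dual pair for 'max c^T x s.t. A x <= b, x >= 0' is:
  Dual:  min b^T y  s.t.  A^T y >= c,  y >= 0.

So the dual LP is:
  minimize  7y1 + 5y2 + 10y3
  subject to:
    y1 + 2y3 >= 5
    y2 + y3 >= 1
    y1, y2, y3 >= 0

Solving the primal: x* = (5, 0).
  primal value c^T x* = 25.
Solving the dual: y* = (0, 0, 2.5).
  dual value b^T y* = 25.
Strong duality: c^T x* = b^T y*. Confirmed.

25


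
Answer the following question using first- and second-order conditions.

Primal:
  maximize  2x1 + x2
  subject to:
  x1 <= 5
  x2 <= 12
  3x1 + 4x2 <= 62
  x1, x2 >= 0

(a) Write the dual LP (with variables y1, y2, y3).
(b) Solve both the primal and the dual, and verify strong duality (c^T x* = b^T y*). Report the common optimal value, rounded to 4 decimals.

The standard primal-dual pair for 'max c^T x s.t. A x <= b, x >= 0' is:
  Dual:  min b^T y  s.t.  A^T y >= c,  y >= 0.

So the dual LP is:
  minimize  5y1 + 12y2 + 62y3
  subject to:
    y1 + 3y3 >= 2
    y2 + 4y3 >= 1
    y1, y2, y3 >= 0

Solving the primal: x* = (5, 11.75).
  primal value c^T x* = 21.75.
Solving the dual: y* = (1.25, 0, 0.25).
  dual value b^T y* = 21.75.
Strong duality: c^T x* = b^T y*. Confirmed.

21.75


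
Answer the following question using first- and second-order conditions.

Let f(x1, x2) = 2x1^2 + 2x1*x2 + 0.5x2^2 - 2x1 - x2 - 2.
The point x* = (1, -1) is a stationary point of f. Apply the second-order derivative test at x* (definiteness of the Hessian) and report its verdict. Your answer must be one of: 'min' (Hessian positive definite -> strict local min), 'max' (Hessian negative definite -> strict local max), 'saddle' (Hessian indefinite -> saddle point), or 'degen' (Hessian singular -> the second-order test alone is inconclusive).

Compute the Hessian H = grad^2 f:
  H = [[4, 2], [2, 1]]
Verify stationarity: grad f(x*) = H x* + g = (0, 0).
Eigenvalues of H: 0, 5.
H has a zero eigenvalue (singular; positive semidefinite but not definite), so H is neither positive definite, negative definite, nor indefinite. The second-order test alone is inconclusive -> degen.
(Indeed, f is constant along the null direction of H through x*, so x* is not a strict local extremum.)

degen


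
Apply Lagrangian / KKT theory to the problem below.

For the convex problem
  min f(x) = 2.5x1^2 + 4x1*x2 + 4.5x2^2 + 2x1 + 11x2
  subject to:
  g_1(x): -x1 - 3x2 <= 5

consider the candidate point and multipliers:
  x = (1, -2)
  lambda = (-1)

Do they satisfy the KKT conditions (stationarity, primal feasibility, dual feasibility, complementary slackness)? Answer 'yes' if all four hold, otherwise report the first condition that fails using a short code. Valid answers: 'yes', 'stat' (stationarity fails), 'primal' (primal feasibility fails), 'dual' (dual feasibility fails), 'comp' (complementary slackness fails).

Gradient of f: grad f(x) = Q x + c = (-1, -3)
Constraint values g_i(x) = a_i^T x - b_i:
  g_1((1, -2)) = 0
Stationarity residual: grad f(x) + sum_i lambda_i a_i = (0, 0)
  -> stationarity OK
Primal feasibility (all g_i <= 0): OK
Dual feasibility (all lambda_i >= 0): FAILS
Complementary slackness (lambda_i * g_i(x) = 0 for all i): OK

Verdict: the first failing condition is dual_feasibility -> dual.

dual


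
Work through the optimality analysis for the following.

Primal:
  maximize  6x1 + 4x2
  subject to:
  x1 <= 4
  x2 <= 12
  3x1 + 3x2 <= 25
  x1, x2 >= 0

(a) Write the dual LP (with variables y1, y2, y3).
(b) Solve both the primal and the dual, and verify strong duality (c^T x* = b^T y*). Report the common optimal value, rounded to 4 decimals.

The standard primal-dual pair for 'max c^T x s.t. A x <= b, x >= 0' is:
  Dual:  min b^T y  s.t.  A^T y >= c,  y >= 0.

So the dual LP is:
  minimize  4y1 + 12y2 + 25y3
  subject to:
    y1 + 3y3 >= 6
    y2 + 3y3 >= 4
    y1, y2, y3 >= 0

Solving the primal: x* = (4, 4.3333).
  primal value c^T x* = 41.3333.
Solving the dual: y* = (2, 0, 1.3333).
  dual value b^T y* = 41.3333.
Strong duality: c^T x* = b^T y*. Confirmed.

41.3333


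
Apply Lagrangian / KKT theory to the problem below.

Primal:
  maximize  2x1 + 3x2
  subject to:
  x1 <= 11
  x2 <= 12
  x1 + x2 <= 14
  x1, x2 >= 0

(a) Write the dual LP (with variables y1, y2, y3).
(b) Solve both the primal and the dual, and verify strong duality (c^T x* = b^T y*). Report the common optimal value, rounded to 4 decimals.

The standard primal-dual pair for 'max c^T x s.t. A x <= b, x >= 0' is:
  Dual:  min b^T y  s.t.  A^T y >= c,  y >= 0.

So the dual LP is:
  minimize  11y1 + 12y2 + 14y3
  subject to:
    y1 + y3 >= 2
    y2 + y3 >= 3
    y1, y2, y3 >= 0

Solving the primal: x* = (2, 12).
  primal value c^T x* = 40.
Solving the dual: y* = (0, 1, 2).
  dual value b^T y* = 40.
Strong duality: c^T x* = b^T y*. Confirmed.

40


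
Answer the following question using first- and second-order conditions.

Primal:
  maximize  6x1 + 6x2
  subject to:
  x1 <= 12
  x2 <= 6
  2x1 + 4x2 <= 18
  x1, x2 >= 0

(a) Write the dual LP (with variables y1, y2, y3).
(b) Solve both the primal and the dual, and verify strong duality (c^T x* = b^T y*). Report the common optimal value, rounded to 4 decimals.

The standard primal-dual pair for 'max c^T x s.t. A x <= b, x >= 0' is:
  Dual:  min b^T y  s.t.  A^T y >= c,  y >= 0.

So the dual LP is:
  minimize  12y1 + 6y2 + 18y3
  subject to:
    y1 + 2y3 >= 6
    y2 + 4y3 >= 6
    y1, y2, y3 >= 0

Solving the primal: x* = (9, 0).
  primal value c^T x* = 54.
Solving the dual: y* = (0, 0, 3).
  dual value b^T y* = 54.
Strong duality: c^T x* = b^T y*. Confirmed.

54


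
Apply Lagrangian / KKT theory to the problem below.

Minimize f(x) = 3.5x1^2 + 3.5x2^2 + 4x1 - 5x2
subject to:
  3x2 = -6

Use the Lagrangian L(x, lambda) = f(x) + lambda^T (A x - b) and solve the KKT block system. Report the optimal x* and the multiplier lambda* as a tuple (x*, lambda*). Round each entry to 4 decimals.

Form the Lagrangian:
  L(x, lambda) = (1/2) x^T Q x + c^T x + lambda^T (A x - b)
Stationarity (grad_x L = 0): Q x + c + A^T lambda = 0.
Primal feasibility: A x = b.

This gives the KKT block system:
  [ Q   A^T ] [ x     ]   [-c ]
  [ A    0  ] [ lambda ] = [ b ]

Solving the linear system:
  x*      = (-0.5714, -2)
  lambda* = (6.3333)
  f(x*)   = 22.8571

x* = (-0.5714, -2), lambda* = (6.3333)


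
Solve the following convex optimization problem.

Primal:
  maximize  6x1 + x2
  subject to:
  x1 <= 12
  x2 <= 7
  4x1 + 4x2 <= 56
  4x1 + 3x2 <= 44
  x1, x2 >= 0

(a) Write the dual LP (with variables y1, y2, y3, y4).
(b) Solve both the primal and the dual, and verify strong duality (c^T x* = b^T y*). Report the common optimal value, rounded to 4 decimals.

The standard primal-dual pair for 'max c^T x s.t. A x <= b, x >= 0' is:
  Dual:  min b^T y  s.t.  A^T y >= c,  y >= 0.

So the dual LP is:
  minimize  12y1 + 7y2 + 56y3 + 44y4
  subject to:
    y1 + 4y3 + 4y4 >= 6
    y2 + 4y3 + 3y4 >= 1
    y1, y2, y3, y4 >= 0

Solving the primal: x* = (11, 0).
  primal value c^T x* = 66.
Solving the dual: y* = (0, 0, 0, 1.5).
  dual value b^T y* = 66.
Strong duality: c^T x* = b^T y*. Confirmed.

66


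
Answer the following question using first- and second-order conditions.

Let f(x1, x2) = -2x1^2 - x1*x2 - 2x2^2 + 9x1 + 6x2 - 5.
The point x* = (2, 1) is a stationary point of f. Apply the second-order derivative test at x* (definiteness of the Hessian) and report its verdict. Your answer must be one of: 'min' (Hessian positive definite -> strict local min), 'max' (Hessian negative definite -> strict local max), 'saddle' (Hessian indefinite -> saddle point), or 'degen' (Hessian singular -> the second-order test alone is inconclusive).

Compute the Hessian H = grad^2 f:
  H = [[-4, -1], [-1, -4]]
Verify stationarity: grad f(x*) = H x* + g = (0, 0).
Eigenvalues of H: -5, -3.
Both eigenvalues < 0, so H is negative definite -> x* is a strict local max.

max


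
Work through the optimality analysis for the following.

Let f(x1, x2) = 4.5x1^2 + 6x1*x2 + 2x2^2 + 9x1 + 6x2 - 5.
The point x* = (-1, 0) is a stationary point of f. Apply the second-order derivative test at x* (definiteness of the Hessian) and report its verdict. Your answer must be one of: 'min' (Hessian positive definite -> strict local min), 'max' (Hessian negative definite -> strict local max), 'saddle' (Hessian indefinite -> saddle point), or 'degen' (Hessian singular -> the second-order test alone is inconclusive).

Compute the Hessian H = grad^2 f:
  H = [[9, 6], [6, 4]]
Verify stationarity: grad f(x*) = H x* + g = (0, 0).
Eigenvalues of H: 0, 13.
H has a zero eigenvalue (singular; positive semidefinite but not definite), so H is neither positive definite, negative definite, nor indefinite. The second-order test alone is inconclusive -> degen.
(Indeed, f is constant along the null direction of H through x*, so x* is not a strict local extremum.)

degen


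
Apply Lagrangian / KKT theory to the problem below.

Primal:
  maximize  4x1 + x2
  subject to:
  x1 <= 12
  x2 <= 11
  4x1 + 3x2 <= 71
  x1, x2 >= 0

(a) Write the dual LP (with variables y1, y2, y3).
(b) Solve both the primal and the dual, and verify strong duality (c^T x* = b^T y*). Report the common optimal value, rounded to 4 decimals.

The standard primal-dual pair for 'max c^T x s.t. A x <= b, x >= 0' is:
  Dual:  min b^T y  s.t.  A^T y >= c,  y >= 0.

So the dual LP is:
  minimize  12y1 + 11y2 + 71y3
  subject to:
    y1 + 4y3 >= 4
    y2 + 3y3 >= 1
    y1, y2, y3 >= 0

Solving the primal: x* = (12, 7.6667).
  primal value c^T x* = 55.6667.
Solving the dual: y* = (2.6667, 0, 0.3333).
  dual value b^T y* = 55.6667.
Strong duality: c^T x* = b^T y*. Confirmed.

55.6667


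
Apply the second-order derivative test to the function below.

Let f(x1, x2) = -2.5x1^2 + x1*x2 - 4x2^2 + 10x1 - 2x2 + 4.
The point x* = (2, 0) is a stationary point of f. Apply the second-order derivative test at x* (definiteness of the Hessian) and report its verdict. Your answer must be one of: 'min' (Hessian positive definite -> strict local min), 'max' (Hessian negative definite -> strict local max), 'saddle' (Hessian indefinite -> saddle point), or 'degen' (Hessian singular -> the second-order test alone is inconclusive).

Compute the Hessian H = grad^2 f:
  H = [[-5, 1], [1, -8]]
Verify stationarity: grad f(x*) = H x* + g = (0, 0).
Eigenvalues of H: -8.3028, -4.6972.
Both eigenvalues < 0, so H is negative definite -> x* is a strict local max.

max


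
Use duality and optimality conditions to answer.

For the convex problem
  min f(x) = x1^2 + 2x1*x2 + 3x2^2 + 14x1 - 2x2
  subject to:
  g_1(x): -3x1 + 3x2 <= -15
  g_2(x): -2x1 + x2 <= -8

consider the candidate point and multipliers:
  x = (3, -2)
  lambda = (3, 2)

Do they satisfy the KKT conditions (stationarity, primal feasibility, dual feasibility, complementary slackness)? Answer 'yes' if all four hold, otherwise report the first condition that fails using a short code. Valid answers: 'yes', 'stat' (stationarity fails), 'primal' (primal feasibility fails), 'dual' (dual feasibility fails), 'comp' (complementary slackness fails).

Gradient of f: grad f(x) = Q x + c = (16, -8)
Constraint values g_i(x) = a_i^T x - b_i:
  g_1((3, -2)) = 0
  g_2((3, -2)) = 0
Stationarity residual: grad f(x) + sum_i lambda_i a_i = (3, 3)
  -> stationarity FAILS
Primal feasibility (all g_i <= 0): OK
Dual feasibility (all lambda_i >= 0): OK
Complementary slackness (lambda_i * g_i(x) = 0 for all i): OK

Verdict: the first failing condition is stationarity -> stat.

stat


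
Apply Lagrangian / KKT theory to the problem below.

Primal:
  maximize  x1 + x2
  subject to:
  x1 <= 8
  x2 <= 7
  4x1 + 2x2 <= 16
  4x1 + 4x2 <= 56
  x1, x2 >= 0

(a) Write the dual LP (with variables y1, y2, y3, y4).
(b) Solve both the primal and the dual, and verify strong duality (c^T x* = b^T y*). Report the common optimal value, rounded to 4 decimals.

The standard primal-dual pair for 'max c^T x s.t. A x <= b, x >= 0' is:
  Dual:  min b^T y  s.t.  A^T y >= c,  y >= 0.

So the dual LP is:
  minimize  8y1 + 7y2 + 16y3 + 56y4
  subject to:
    y1 + 4y3 + 4y4 >= 1
    y2 + 2y3 + 4y4 >= 1
    y1, y2, y3, y4 >= 0

Solving the primal: x* = (0.5, 7).
  primal value c^T x* = 7.5.
Solving the dual: y* = (0, 0.5, 0.25, 0).
  dual value b^T y* = 7.5.
Strong duality: c^T x* = b^T y*. Confirmed.

7.5


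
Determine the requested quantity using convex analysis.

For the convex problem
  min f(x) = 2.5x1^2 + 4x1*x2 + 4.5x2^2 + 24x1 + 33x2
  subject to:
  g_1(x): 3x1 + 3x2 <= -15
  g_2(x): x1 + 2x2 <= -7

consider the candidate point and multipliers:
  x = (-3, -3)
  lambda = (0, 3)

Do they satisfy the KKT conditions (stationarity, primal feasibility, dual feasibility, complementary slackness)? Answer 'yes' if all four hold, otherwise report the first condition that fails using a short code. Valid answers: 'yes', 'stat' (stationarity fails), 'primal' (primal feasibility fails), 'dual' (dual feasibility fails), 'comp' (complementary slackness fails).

Gradient of f: grad f(x) = Q x + c = (-3, -6)
Constraint values g_i(x) = a_i^T x - b_i:
  g_1((-3, -3)) = -3
  g_2((-3, -3)) = -2
Stationarity residual: grad f(x) + sum_i lambda_i a_i = (0, 0)
  -> stationarity OK
Primal feasibility (all g_i <= 0): OK
Dual feasibility (all lambda_i >= 0): OK
Complementary slackness (lambda_i * g_i(x) = 0 for all i): FAILS

Verdict: the first failing condition is complementary_slackness -> comp.

comp


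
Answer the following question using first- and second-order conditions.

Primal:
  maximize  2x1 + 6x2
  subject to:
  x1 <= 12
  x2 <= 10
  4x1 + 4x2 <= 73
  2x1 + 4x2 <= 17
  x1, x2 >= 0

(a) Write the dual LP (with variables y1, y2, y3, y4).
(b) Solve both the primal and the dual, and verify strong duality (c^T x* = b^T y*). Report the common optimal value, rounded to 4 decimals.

The standard primal-dual pair for 'max c^T x s.t. A x <= b, x >= 0' is:
  Dual:  min b^T y  s.t.  A^T y >= c,  y >= 0.

So the dual LP is:
  minimize  12y1 + 10y2 + 73y3 + 17y4
  subject to:
    y1 + 4y3 + 2y4 >= 2
    y2 + 4y3 + 4y4 >= 6
    y1, y2, y3, y4 >= 0

Solving the primal: x* = (0, 4.25).
  primal value c^T x* = 25.5.
Solving the dual: y* = (0, 0, 0, 1.5).
  dual value b^T y* = 25.5.
Strong duality: c^T x* = b^T y*. Confirmed.

25.5


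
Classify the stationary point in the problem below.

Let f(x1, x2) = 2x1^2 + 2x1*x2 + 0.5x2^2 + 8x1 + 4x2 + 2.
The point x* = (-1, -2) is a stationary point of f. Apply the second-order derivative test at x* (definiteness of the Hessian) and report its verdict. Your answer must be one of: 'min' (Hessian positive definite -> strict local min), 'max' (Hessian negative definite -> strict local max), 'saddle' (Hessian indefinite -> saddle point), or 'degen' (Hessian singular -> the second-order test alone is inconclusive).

Compute the Hessian H = grad^2 f:
  H = [[4, 2], [2, 1]]
Verify stationarity: grad f(x*) = H x* + g = (0, 0).
Eigenvalues of H: 0, 5.
H has a zero eigenvalue (singular; positive semidefinite but not definite), so H is neither positive definite, negative definite, nor indefinite. The second-order test alone is inconclusive -> degen.
(Indeed, f is constant along the null direction of H through x*, so x* is not a strict local extremum.)

degen


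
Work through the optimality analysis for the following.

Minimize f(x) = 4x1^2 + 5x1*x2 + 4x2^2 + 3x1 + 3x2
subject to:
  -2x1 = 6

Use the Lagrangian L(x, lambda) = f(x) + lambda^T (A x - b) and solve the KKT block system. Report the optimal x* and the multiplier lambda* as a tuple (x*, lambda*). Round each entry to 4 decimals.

Form the Lagrangian:
  L(x, lambda) = (1/2) x^T Q x + c^T x + lambda^T (A x - b)
Stationarity (grad_x L = 0): Q x + c + A^T lambda = 0.
Primal feasibility: A x = b.

This gives the KKT block system:
  [ Q   A^T ] [ x     ]   [-c ]
  [ A    0  ] [ lambda ] = [ b ]

Solving the linear system:
  x*      = (-3, 1.5)
  lambda* = (-6.75)
  f(x*)   = 18

x* = (-3, 1.5), lambda* = (-6.75)


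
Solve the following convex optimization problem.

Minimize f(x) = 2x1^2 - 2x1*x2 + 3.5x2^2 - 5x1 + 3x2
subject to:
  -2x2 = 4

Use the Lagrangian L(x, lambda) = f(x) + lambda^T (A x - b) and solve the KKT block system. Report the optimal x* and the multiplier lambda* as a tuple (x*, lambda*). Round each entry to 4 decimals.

Form the Lagrangian:
  L(x, lambda) = (1/2) x^T Q x + c^T x + lambda^T (A x - b)
Stationarity (grad_x L = 0): Q x + c + A^T lambda = 0.
Primal feasibility: A x = b.

This gives the KKT block system:
  [ Q   A^T ] [ x     ]   [-c ]
  [ A    0  ] [ lambda ] = [ b ]

Solving the linear system:
  x*      = (0.25, -2)
  lambda* = (-5.75)
  f(x*)   = 7.875

x* = (0.25, -2), lambda* = (-5.75)


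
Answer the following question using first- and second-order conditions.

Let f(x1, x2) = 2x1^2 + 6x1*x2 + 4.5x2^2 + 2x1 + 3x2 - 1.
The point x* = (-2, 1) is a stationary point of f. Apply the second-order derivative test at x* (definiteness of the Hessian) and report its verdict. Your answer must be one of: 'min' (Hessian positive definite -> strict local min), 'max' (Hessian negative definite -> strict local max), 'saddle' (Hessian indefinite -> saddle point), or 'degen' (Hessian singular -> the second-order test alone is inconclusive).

Compute the Hessian H = grad^2 f:
  H = [[4, 6], [6, 9]]
Verify stationarity: grad f(x*) = H x* + g = (0, 0).
Eigenvalues of H: 0, 13.
H has a zero eigenvalue (singular; positive semidefinite but not definite), so H is neither positive definite, negative definite, nor indefinite. The second-order test alone is inconclusive -> degen.
(Indeed, f is constant along the null direction of H through x*, so x* is not a strict local extremum.)

degen


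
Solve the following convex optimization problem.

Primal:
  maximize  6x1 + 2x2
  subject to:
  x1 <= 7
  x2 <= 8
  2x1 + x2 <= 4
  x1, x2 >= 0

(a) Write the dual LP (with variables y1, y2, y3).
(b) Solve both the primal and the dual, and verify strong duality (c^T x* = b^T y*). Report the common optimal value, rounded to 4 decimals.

The standard primal-dual pair for 'max c^T x s.t. A x <= b, x >= 0' is:
  Dual:  min b^T y  s.t.  A^T y >= c,  y >= 0.

So the dual LP is:
  minimize  7y1 + 8y2 + 4y3
  subject to:
    y1 + 2y3 >= 6
    y2 + y3 >= 2
    y1, y2, y3 >= 0

Solving the primal: x* = (2, 0).
  primal value c^T x* = 12.
Solving the dual: y* = (0, 0, 3).
  dual value b^T y* = 12.
Strong duality: c^T x* = b^T y*. Confirmed.

12


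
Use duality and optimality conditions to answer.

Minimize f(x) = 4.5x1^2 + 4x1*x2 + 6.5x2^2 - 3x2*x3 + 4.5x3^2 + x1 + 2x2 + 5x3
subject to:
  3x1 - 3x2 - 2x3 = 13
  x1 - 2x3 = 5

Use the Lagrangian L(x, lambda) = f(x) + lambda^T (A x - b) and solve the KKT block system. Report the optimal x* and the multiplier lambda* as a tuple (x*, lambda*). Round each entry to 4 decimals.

Form the Lagrangian:
  L(x, lambda) = (1/2) x^T Q x + c^T x + lambda^T (A x - b)
Stationarity (grad_x L = 0): Q x + c + A^T lambda = 0.
Primal feasibility: A x = b.

This gives the KKT block system:
  [ Q   A^T ] [ x     ]   [-c ]
  [ A    0  ] [ lambda ] = [ b ]

Solving the linear system:
  x*      = (1.5321, -1.6453, -1.734)
  lambda* = (-2.6862, -0.1487)
  f(x*)   = 12.618

x* = (1.5321, -1.6453, -1.734), lambda* = (-2.6862, -0.1487)


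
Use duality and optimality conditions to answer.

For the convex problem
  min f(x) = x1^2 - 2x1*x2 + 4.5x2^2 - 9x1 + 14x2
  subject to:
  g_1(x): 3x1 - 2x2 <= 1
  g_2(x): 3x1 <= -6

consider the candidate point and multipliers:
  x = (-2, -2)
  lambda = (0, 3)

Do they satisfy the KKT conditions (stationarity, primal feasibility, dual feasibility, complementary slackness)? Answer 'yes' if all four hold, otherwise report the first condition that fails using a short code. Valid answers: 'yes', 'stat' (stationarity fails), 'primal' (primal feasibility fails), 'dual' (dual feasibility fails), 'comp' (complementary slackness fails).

Gradient of f: grad f(x) = Q x + c = (-9, 0)
Constraint values g_i(x) = a_i^T x - b_i:
  g_1((-2, -2)) = -3
  g_2((-2, -2)) = 0
Stationarity residual: grad f(x) + sum_i lambda_i a_i = (0, 0)
  -> stationarity OK
Primal feasibility (all g_i <= 0): OK
Dual feasibility (all lambda_i >= 0): OK
Complementary slackness (lambda_i * g_i(x) = 0 for all i): OK

Verdict: yes, KKT holds.

yes


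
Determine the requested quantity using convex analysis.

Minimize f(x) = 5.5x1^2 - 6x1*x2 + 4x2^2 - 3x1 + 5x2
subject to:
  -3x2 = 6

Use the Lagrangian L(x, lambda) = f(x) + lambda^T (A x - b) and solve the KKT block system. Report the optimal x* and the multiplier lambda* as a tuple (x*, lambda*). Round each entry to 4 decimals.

Form the Lagrangian:
  L(x, lambda) = (1/2) x^T Q x + c^T x + lambda^T (A x - b)
Stationarity (grad_x L = 0): Q x + c + A^T lambda = 0.
Primal feasibility: A x = b.

This gives the KKT block system:
  [ Q   A^T ] [ x     ]   [-c ]
  [ A    0  ] [ lambda ] = [ b ]

Solving the linear system:
  x*      = (-0.8182, -2)
  lambda* = (-2.0303)
  f(x*)   = 2.3182

x* = (-0.8182, -2), lambda* = (-2.0303)


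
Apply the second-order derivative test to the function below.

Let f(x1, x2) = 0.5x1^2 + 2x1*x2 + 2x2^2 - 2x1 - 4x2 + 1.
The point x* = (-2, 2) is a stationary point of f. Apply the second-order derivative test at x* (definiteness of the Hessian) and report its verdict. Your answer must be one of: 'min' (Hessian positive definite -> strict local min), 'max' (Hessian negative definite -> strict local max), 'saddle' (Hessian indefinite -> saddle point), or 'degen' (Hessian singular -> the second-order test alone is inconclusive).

Compute the Hessian H = grad^2 f:
  H = [[1, 2], [2, 4]]
Verify stationarity: grad f(x*) = H x* + g = (0, 0).
Eigenvalues of H: 0, 5.
H has a zero eigenvalue (singular; positive semidefinite but not definite), so H is neither positive definite, negative definite, nor indefinite. The second-order test alone is inconclusive -> degen.
(Indeed, f is constant along the null direction of H through x*, so x* is not a strict local extremum.)

degen


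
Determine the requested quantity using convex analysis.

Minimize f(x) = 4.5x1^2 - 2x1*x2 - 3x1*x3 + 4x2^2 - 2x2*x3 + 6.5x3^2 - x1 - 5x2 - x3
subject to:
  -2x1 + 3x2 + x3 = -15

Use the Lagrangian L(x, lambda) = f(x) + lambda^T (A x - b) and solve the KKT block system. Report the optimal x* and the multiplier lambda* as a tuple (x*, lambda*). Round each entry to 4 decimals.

Form the Lagrangian:
  L(x, lambda) = (1/2) x^T Q x + c^T x + lambda^T (A x - b)
Stationarity (grad_x L = 0): Q x + c + A^T lambda = 0.
Primal feasibility: A x = b.

This gives the KKT block system:
  [ Q   A^T ] [ x     ]   [-c ]
  [ A    0  ] [ lambda ] = [ b ]

Solving the linear system:
  x*      = (1.5634, -3.6186, -1.0175)
  lambda* = (11.6801)
  f(x*)   = 96.3745

x* = (1.5634, -3.6186, -1.0175), lambda* = (11.6801)


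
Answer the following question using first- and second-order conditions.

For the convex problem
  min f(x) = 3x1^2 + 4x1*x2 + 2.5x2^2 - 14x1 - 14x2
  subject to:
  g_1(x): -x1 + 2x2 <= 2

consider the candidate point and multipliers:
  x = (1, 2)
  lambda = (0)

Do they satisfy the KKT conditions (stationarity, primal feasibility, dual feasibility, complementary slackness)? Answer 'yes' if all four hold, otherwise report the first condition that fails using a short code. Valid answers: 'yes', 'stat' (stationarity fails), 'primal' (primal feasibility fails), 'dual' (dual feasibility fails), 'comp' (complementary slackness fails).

Gradient of f: grad f(x) = Q x + c = (0, 0)
Constraint values g_i(x) = a_i^T x - b_i:
  g_1((1, 2)) = 1
Stationarity residual: grad f(x) + sum_i lambda_i a_i = (0, 0)
  -> stationarity OK
Primal feasibility (all g_i <= 0): FAILS
Dual feasibility (all lambda_i >= 0): OK
Complementary slackness (lambda_i * g_i(x) = 0 for all i): OK

Verdict: the first failing condition is primal_feasibility -> primal.

primal


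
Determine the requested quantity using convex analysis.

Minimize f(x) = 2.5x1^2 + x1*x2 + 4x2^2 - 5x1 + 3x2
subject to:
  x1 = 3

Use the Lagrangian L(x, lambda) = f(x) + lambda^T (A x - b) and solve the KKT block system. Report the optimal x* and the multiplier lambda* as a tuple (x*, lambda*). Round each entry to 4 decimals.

Form the Lagrangian:
  L(x, lambda) = (1/2) x^T Q x + c^T x + lambda^T (A x - b)
Stationarity (grad_x L = 0): Q x + c + A^T lambda = 0.
Primal feasibility: A x = b.

This gives the KKT block system:
  [ Q   A^T ] [ x     ]   [-c ]
  [ A    0  ] [ lambda ] = [ b ]

Solving the linear system:
  x*      = (3, -0.75)
  lambda* = (-9.25)
  f(x*)   = 5.25

x* = (3, -0.75), lambda* = (-9.25)


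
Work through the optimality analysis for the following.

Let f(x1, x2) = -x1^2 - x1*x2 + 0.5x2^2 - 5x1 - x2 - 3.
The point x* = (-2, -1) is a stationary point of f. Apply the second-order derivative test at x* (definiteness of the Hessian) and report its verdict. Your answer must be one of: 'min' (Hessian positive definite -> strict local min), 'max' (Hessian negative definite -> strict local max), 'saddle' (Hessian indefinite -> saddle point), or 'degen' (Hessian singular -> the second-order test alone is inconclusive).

Compute the Hessian H = grad^2 f:
  H = [[-2, -1], [-1, 1]]
Verify stationarity: grad f(x*) = H x* + g = (0, 0).
Eigenvalues of H: -2.3028, 1.3028.
Eigenvalues have mixed signs, so H is indefinite -> x* is a saddle point.

saddle


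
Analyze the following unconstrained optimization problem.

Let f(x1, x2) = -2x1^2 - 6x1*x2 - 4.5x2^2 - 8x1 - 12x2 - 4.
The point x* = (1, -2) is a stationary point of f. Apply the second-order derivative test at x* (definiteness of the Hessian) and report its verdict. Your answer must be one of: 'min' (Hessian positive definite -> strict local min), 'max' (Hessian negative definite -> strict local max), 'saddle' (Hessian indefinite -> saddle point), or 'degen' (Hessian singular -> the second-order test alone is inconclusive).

Compute the Hessian H = grad^2 f:
  H = [[-4, -6], [-6, -9]]
Verify stationarity: grad f(x*) = H x* + g = (0, 0).
Eigenvalues of H: -13, 0.
H has a zero eigenvalue (singular; negative semidefinite but not definite), so H is neither positive definite, negative definite, nor indefinite. The second-order test alone is inconclusive -> degen.
(Indeed, f is constant along the null direction of H through x*, so x* is not a strict local extremum.)

degen


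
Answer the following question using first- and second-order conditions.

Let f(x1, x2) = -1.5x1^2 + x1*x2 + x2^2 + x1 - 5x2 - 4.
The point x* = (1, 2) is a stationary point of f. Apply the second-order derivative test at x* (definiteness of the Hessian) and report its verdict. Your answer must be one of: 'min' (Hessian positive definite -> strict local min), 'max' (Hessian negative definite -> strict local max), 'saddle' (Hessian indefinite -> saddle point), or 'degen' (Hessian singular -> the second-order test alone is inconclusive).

Compute the Hessian H = grad^2 f:
  H = [[-3, 1], [1, 2]]
Verify stationarity: grad f(x*) = H x* + g = (0, 0).
Eigenvalues of H: -3.1926, 2.1926.
Eigenvalues have mixed signs, so H is indefinite -> x* is a saddle point.

saddle


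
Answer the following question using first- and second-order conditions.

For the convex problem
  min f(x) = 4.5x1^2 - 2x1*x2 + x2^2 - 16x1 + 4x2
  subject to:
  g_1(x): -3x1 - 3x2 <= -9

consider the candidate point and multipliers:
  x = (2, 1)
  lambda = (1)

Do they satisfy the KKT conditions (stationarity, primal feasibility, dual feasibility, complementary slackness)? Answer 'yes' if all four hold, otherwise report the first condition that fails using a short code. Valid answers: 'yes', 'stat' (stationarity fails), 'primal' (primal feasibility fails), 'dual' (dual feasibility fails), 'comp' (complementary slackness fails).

Gradient of f: grad f(x) = Q x + c = (0, 2)
Constraint values g_i(x) = a_i^T x - b_i:
  g_1((2, 1)) = 0
Stationarity residual: grad f(x) + sum_i lambda_i a_i = (-3, -1)
  -> stationarity FAILS
Primal feasibility (all g_i <= 0): OK
Dual feasibility (all lambda_i >= 0): OK
Complementary slackness (lambda_i * g_i(x) = 0 for all i): OK

Verdict: the first failing condition is stationarity -> stat.

stat


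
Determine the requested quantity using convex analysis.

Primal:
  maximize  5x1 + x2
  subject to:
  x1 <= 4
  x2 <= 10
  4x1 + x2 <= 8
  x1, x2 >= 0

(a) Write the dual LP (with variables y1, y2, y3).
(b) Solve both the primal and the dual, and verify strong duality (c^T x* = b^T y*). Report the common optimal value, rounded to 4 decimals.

The standard primal-dual pair for 'max c^T x s.t. A x <= b, x >= 0' is:
  Dual:  min b^T y  s.t.  A^T y >= c,  y >= 0.

So the dual LP is:
  minimize  4y1 + 10y2 + 8y3
  subject to:
    y1 + 4y3 >= 5
    y2 + y3 >= 1
    y1, y2, y3 >= 0

Solving the primal: x* = (2, 0).
  primal value c^T x* = 10.
Solving the dual: y* = (0, 0, 1.25).
  dual value b^T y* = 10.
Strong duality: c^T x* = b^T y*. Confirmed.

10


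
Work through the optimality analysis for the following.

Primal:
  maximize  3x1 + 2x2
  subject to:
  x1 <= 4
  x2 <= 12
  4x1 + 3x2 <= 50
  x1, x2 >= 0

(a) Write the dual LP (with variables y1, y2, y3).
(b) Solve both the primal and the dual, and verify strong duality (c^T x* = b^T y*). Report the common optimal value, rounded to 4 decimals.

The standard primal-dual pair for 'max c^T x s.t. A x <= b, x >= 0' is:
  Dual:  min b^T y  s.t.  A^T y >= c,  y >= 0.

So the dual LP is:
  minimize  4y1 + 12y2 + 50y3
  subject to:
    y1 + 4y3 >= 3
    y2 + 3y3 >= 2
    y1, y2, y3 >= 0

Solving the primal: x* = (4, 11.3333).
  primal value c^T x* = 34.6667.
Solving the dual: y* = (0.3333, 0, 0.6667).
  dual value b^T y* = 34.6667.
Strong duality: c^T x* = b^T y*. Confirmed.

34.6667
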